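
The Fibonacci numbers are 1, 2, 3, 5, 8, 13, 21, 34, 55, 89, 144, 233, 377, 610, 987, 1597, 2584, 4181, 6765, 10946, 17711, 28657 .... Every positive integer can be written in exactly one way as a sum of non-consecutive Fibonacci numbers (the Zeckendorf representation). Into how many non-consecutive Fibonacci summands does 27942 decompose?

27942 − 17711 = 10231
10231 − 6765 = 3466
3466 − 2584 = 882
882 − 610 = 272
272 − 233 = 39
39 − 34 = 5
5 − 5 = 0
27942 = 17711 + 6765 + 2584 + 610 + 233 + 34 + 5, which has 7 terms.

7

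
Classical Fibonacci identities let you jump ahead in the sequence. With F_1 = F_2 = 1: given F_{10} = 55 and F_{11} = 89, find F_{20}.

By the doubling identity F_{2k} = F_k(2F_{k+1} − F_k): F_{20} = 55·(2·89 − 55) = 55·123 = 6765.

6765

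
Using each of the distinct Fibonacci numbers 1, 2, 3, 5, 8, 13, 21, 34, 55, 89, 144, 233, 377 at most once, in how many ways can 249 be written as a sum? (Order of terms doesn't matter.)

14

Starting from the Zeckendorf form and repeatedly splitting a term F_k into F_{k−1} + F_{k−2} (when neither is already used) reaches every representation.
249 = 233+13+3 = 233+13+2+1 = 233+8+5+3 = … (11 more), for 14 in all.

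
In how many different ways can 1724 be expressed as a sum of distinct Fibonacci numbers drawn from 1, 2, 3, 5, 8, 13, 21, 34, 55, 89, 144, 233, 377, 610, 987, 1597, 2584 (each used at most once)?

Each representation comes from the Zeckendorf form by replacing some F_k with F_{k−1} + F_{k−2} where possible.
1724 = 1597+89+34+3+1 = 1597+89+21+13+3+1 = 987+610+89+34+3+1 = 1597+89+21+8+5+3+1 = … (13 more), for 17 in all.

17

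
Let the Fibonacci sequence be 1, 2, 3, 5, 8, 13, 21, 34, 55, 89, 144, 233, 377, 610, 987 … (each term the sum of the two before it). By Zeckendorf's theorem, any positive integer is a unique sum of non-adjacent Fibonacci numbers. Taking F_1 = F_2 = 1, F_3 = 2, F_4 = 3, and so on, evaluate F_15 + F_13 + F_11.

932

F_15 + F_13 + F_11 = 610 + 233 + 89 = 932.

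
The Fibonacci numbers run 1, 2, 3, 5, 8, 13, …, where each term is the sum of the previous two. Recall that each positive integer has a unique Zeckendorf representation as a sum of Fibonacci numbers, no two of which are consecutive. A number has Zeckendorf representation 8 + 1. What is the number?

9

8 + 1 = 9.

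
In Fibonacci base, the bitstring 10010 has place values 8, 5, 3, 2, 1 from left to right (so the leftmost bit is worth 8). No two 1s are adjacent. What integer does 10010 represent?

10

Summing the place values of the 1 bits: 8 + 2 = 10.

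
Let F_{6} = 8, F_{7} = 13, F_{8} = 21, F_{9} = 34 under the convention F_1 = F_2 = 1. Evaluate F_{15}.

610

By the addition formula F_{m+n} = F_m F_{n+1} + F_{m−1} F_n with m=9, n=6: F_{15} = 34·13 + 21·8 = 442 + 168 = 610.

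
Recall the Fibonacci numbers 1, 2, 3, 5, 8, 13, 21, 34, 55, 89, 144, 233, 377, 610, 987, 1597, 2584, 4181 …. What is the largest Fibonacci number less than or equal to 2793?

2584

2584 ≤ 2793 < 4181, so the largest Fibonacci number not exceeding 2793 is 2584.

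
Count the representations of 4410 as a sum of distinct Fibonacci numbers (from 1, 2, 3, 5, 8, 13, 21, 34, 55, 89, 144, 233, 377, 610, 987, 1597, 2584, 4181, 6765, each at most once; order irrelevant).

Each representation comes from the Zeckendorf form by replacing some F_k with F_{k−1} + F_{k−2} where possible.
4410 = 4181+144+55+21+8+1 = 4181+144+55+21+5+3+1 = 2584+1597+144+55+21+8+1 = 4181+144+55+13+8+5+3+1 = 2584+1597+144+55+21+5+3+1 = … (15 more), for 20 in all.

20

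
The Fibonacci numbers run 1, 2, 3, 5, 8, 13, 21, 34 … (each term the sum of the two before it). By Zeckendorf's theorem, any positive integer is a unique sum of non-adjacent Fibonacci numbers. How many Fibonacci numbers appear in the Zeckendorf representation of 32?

Greedy algorithm:
32: greatest Fibonacci not exceeding it is 21, leaving 11
11: greatest Fibonacci not exceeding it is 8, leaving 3
3: greatest Fibonacci not exceeding it is 3, leaving 0
32 = 21 + 8 + 3, which has 3 terms.

3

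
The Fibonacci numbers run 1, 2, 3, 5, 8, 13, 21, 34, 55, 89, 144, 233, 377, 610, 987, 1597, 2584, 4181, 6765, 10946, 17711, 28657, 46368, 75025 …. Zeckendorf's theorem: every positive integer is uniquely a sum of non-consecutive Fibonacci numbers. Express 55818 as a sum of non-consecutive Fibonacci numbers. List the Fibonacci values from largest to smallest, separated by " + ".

46368 + 6765 + 2584 + 89 + 8 + 3 + 1

Greedy algorithm:
46368 ≤ 55818 < 75025, so take 46368; remainder 9450
6765 ≤ 9450 < 10946, so take 6765; remainder 2685
2584 ≤ 2685 < 4181, so take 2584; remainder 101
89 ≤ 101 < 144, so take 89; remainder 12
8 ≤ 12 < 13, so take 8; remainder 4
3 ≤ 4 < 5, so take 3; remainder 1
1 ≤ 1 < 2, so take 1; remainder 0
So 55818 = 46368 + 6765 + 2584 + 89 + 8 + 3 + 1, with no two terms consecutive in the sequence.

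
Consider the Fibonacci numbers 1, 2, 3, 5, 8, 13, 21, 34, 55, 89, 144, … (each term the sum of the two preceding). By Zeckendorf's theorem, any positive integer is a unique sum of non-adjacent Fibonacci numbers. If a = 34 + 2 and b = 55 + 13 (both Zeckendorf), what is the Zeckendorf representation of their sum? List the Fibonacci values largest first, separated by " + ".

89 + 13 + 2

The two numbers are 36 and 68, so their sum is 104.
Greedily peel off the largest Fibonacci term at each step:
take 89 (≤ 104); 104 − 89 = 15
take 13 (≤ 15); 15 − 13 = 2
take 2 (≤ 2); 2 − 2 = 0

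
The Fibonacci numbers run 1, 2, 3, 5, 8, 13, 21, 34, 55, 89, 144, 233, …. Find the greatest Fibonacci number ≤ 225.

144

144 ≤ 225 < 233, so the largest Fibonacci number not exceeding 225 is 144.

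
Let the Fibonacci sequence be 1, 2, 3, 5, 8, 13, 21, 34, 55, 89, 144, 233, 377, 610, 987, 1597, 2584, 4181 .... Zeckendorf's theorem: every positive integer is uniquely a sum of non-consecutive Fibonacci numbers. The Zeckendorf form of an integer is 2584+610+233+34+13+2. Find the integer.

3476

2584+610+233+34+13+2 = 3476.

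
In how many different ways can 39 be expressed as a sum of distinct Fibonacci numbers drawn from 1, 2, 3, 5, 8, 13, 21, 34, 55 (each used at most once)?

5

39 = 34+5 = 34+3+2 = 21+13+5 = … (2 more), for 5 in all.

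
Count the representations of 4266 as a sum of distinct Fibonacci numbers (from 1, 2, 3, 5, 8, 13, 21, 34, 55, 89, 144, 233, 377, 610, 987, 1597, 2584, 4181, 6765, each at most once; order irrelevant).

20

Each representation comes from the Zeckendorf form by replacing some F_k with F_{k−1} + F_{k−2} where possible.
4266 = 4181+55+21+8+1 = 4181+55+21+5+3+1 = 2584+1597+55+21+8+1 = 4181+55+13+8+5+3+1 = … (16 more), for 20 in all.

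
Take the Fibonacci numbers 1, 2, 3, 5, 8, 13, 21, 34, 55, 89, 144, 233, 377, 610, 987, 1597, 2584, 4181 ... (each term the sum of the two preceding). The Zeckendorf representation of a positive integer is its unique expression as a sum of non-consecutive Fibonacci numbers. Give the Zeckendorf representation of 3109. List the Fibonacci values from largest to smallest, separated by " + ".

2584 + 377 + 144 + 3 + 1

Greedily peel off the largest Fibonacci term at each step:
subtract 2584 from 3109: 525 remains
subtract 377 from 525: 148 remains
subtract 144 from 148: 4 remains
subtract 3 from 4: 1 remains
subtract 1 from 1: 0 remains
So 3109 = 2584 + 377 + 144 + 3 + 1, with no two terms consecutive in the sequence.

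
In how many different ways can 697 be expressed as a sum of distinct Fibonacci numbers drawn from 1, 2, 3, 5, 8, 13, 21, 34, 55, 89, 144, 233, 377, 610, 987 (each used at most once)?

697 = 610+55+21+8+3 = 610+55+21+8+2+1 = 377+233+55+21+8+3 = … (12 more), for 15 in all.

15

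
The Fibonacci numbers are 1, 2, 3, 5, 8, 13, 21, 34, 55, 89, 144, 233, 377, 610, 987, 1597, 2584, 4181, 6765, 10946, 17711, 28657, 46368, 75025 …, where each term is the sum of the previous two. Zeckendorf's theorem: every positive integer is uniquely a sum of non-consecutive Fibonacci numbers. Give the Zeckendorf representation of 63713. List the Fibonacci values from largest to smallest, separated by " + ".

Greedy algorithm:
46368 ≤ 63713 < 75025, so take 46368; remainder 17345
10946 ≤ 17345 < 17711, so take 10946; remainder 6399
4181 ≤ 6399 < 6765, so take 4181; remainder 2218
1597 ≤ 2218 < 2584, so take 1597; remainder 621
610 ≤ 621 < 987, so take 610; remainder 11
8 ≤ 11 < 13, so take 8; remainder 3
3 ≤ 3 < 5, so take 3; remainder 0
So 63713 = 46368 + 10946 + 4181 + 1597 + 610 + 8 + 3, with no two terms consecutive in the sequence.

46368 + 10946 + 4181 + 1597 + 610 + 8 + 3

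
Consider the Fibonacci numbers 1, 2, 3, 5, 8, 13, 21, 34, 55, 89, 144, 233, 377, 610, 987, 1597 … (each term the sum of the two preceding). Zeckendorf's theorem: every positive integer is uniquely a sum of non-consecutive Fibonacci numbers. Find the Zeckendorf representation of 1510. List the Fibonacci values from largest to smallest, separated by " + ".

987 + 377 + 144 + 2

1510 − 987 = 523
523 − 377 = 146
146 − 144 = 2
2 − 2 = 0
So 1510 = 987 + 377 + 144 + 2, with no two terms consecutive in the sequence.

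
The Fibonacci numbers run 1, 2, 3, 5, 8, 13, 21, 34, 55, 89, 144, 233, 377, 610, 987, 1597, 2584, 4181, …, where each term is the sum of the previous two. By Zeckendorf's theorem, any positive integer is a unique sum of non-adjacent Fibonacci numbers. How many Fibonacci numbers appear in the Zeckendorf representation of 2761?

6

Greedily peel off the largest Fibonacci term at each step:
2761: greatest Fibonacci not exceeding it is 2584, leaving 177
177: greatest Fibonacci not exceeding it is 144, leaving 33
33: greatest Fibonacci not exceeding it is 21, leaving 12
12: greatest Fibonacci not exceeding it is 8, leaving 4
4: greatest Fibonacci not exceeding it is 3, leaving 1
1: greatest Fibonacci not exceeding it is 1, leaving 0
2761 = 2584 + 144 + 21 + 8 + 3 + 1, which has 6 terms.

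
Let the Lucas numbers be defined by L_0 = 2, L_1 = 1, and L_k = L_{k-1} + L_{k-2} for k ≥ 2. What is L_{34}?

12752043

Iterating the recurrence up to L_{28} = 710647 and L_{27} = 439204:
L_{29} = L_{28} + L_{27} = 710647 + 439204 = 1149851
L_{30} = L_{29} + L_{28} = 1149851 + 710647 = 1860498
L_{31} = L_{30} + L_{29} = 1860498 + 1149851 = 3010349
L_{32} = L_{31} + L_{30} = 3010349 + 1860498 = 4870847
L_{33} = L_{32} + L_{31} = 4870847 + 3010349 = 7881196
L_{34} = L_{33} + L_{32} = 7881196 + 4870847 = 12752043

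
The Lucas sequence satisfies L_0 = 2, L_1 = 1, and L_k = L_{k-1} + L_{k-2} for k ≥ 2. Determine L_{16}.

2207

Iterating the recurrence up to L_{10} = 123 and L_{9} = 76:
L_{11} = L_{10} + L_{9} = 123 + 76 = 199
L_{12} = L_{11} + L_{10} = 199 + 123 = 322
L_{13} = L_{12} + L_{11} = 322 + 199 = 521
L_{14} = L_{13} + L_{12} = 521 + 322 = 843
L_{15} = L_{14} + L_{13} = 843 + 521 = 1364
L_{16} = L_{15} + L_{14} = 1364 + 843 = 2207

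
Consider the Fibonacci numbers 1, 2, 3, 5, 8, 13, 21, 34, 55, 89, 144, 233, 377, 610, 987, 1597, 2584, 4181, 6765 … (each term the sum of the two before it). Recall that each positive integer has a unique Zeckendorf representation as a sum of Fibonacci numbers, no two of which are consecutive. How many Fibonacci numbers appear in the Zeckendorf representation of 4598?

5

4181 ≤ 4598 < 6765, so take 4181; remainder 417
377 ≤ 417 < 610, so take 377; remainder 40
34 ≤ 40 < 55, so take 34; remainder 6
5 ≤ 6 < 8, so take 5; remainder 1
1 ≤ 1 < 2, so take 1; remainder 0
4598 = 4181 + 377 + 34 + 5 + 1, which has 5 terms.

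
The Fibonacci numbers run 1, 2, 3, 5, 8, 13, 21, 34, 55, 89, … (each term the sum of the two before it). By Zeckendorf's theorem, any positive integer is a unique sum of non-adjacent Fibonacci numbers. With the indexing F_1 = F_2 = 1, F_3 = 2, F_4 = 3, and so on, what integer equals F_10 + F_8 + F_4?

79

F_10 + F_8 + F_4 = 55 + 21 + 3 = 79.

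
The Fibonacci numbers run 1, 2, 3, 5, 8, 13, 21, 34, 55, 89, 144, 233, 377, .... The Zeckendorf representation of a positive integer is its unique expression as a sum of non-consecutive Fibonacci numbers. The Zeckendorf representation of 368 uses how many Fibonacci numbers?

Greedily peel off the largest Fibonacci term at each step:
largest Fibonacci ≤ 368 is 233; 368 − 233 = 135
largest Fibonacci ≤ 135 is 89; 135 − 89 = 46
largest Fibonacci ≤ 46 is 34; 46 − 34 = 12
largest Fibonacci ≤ 12 is 8; 12 − 8 = 4
largest Fibonacci ≤ 4 is 3; 4 − 3 = 1
largest Fibonacci ≤ 1 is 1; 1 − 1 = 0
368 = 233 + 89 + 34 + 8 + 3 + 1, which has 6 terms.

6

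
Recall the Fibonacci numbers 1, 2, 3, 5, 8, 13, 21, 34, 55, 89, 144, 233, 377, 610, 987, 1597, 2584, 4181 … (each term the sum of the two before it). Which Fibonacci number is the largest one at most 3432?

2584

2584 ≤ 3432 < 4181, so the largest Fibonacci number not exceeding 3432 is 2584.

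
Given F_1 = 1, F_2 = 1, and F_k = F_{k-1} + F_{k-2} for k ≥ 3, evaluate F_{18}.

Iterating the recurrence up to F_{10} = 55 and F_{9} = 34:
F_{11} = F_{10} + F_{9} = 55 + 34 = 89
F_{12} = F_{11} + F_{10} = 89 + 55 = 144
F_{13} = F_{12} + F_{11} = 144 + 89 = 233
F_{14} = F_{13} + F_{12} = 233 + 144 = 377
F_{15} = F_{14} + F_{13} = 377 + 233 = 610
F_{16} = F_{15} + F_{14} = 610 + 377 = 987
F_{17} = F_{16} + F_{15} = 987 + 610 = 1597
F_{18} = F_{17} + F_{16} = 1597 + 987 = 2584

2584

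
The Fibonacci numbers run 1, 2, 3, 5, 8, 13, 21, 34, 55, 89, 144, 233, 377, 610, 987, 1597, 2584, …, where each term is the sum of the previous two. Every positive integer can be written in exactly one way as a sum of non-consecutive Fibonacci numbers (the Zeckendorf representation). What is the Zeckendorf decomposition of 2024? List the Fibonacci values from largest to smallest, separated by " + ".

Repeatedly subtract the largest Fibonacci number that fits:
2024 − 1597 = 427
427 − 377 = 50
50 − 34 = 16
16 − 13 = 3
3 − 3 = 0
So 2024 = 1597 + 377 + 34 + 13 + 3, with no two terms consecutive in the sequence.

1597 + 377 + 34 + 13 + 3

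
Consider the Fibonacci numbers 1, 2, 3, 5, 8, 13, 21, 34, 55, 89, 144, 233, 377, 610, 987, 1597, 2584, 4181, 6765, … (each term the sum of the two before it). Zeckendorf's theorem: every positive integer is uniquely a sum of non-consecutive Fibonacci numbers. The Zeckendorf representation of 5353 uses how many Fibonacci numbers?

6

Greedy algorithm:
largest Fibonacci ≤ 5353 is 4181; 5353 − 4181 = 1172
largest Fibonacci ≤ 1172 is 987; 1172 − 987 = 185
largest Fibonacci ≤ 185 is 144; 185 − 144 = 41
largest Fibonacci ≤ 41 is 34; 41 − 34 = 7
largest Fibonacci ≤ 7 is 5; 7 − 5 = 2
largest Fibonacci ≤ 2 is 2; 2 − 2 = 0
5353 = 4181 + 987 + 144 + 34 + 5 + 2, which has 6 terms.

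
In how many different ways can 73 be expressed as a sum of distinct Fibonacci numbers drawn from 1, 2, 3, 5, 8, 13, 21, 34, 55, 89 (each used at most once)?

6

Each representation comes from the Zeckendorf form by replacing some F_k with F_{k−1} + F_{k−2} where possible.
73 = 55+13+5 = 55+13+3+2 = 34+21+13+5 = 55+8+5+3+2 = … (2 more), for 6 in all.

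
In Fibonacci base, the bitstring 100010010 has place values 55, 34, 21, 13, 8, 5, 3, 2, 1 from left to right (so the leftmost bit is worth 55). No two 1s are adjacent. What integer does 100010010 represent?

65

Summing the place values of the 1 bits: 55 + 8 + 2 = 65.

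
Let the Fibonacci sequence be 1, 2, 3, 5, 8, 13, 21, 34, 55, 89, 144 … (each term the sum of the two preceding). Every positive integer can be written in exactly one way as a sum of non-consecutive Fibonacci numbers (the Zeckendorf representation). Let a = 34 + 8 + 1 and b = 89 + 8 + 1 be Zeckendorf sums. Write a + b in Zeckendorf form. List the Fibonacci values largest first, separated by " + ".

The two numbers are 43 and 98, so their sum is 141.
141: greatest Fibonacci not exceeding it is 89, leaving 52
52: greatest Fibonacci not exceeding it is 34, leaving 18
18: greatest Fibonacci not exceeding it is 13, leaving 5
5: greatest Fibonacci not exceeding it is 5, leaving 0

89 + 34 + 13 + 5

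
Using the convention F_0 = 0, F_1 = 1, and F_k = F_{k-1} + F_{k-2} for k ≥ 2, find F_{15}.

610

Iterating the recurrence up to F_{8} = 21 and F_{7} = 13:
F_{9} = F_{8} + F_{7} = 21 + 13 = 34
F_{10} = F_{9} + F_{8} = 34 + 21 = 55
F_{11} = F_{10} + F_{9} = 55 + 34 = 89
F_{12} = F_{11} + F_{10} = 89 + 55 = 144
F_{13} = F_{12} + F_{11} = 144 + 89 = 233
F_{14} = F_{13} + F_{12} = 233 + 144 = 377
F_{15} = F_{14} + F_{13} = 377 + 233 = 610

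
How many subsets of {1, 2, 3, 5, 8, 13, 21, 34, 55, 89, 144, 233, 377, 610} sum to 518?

10

Each representation comes from the Zeckendorf form by replacing some F_k with F_{k−1} + F_{k−2} where possible.
518 = 377+89+34+13+5 = 377+89+34+13+3+2 = 233+144+89+34+13+5 = 377+89+34+8+5+3+2 = 233+144+89+34+13+3+2 = … (5 more), for 10 in all.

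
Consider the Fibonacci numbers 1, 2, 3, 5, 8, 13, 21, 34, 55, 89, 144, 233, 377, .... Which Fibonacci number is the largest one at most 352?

233

233 ≤ 352 < 377, so the largest Fibonacci number not exceeding 352 is 233.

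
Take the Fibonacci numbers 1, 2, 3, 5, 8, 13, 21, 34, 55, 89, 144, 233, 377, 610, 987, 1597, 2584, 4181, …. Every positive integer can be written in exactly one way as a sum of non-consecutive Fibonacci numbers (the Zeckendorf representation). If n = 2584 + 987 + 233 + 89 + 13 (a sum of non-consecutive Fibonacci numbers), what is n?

3906

2584 + 987 + 233 + 89 + 13 = 3906.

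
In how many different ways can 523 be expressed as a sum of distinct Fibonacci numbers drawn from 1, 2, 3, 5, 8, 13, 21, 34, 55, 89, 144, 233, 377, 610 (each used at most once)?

523 = 377+144+2 = 377+89+55+2 = 377+89+34+21+2 = 233+144+89+55+2 = … (5 more), for 9 in all.

9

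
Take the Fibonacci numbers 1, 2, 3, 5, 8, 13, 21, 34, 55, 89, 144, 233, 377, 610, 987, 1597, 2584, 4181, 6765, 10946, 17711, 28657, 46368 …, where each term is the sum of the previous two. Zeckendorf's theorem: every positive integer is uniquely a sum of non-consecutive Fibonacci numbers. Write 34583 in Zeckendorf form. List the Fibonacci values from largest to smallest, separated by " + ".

take 28657 (≤ 34583); 34583 − 28657 = 5926
take 4181 (≤ 5926); 5926 − 4181 = 1745
take 1597 (≤ 1745); 1745 − 1597 = 148
take 144 (≤ 148); 148 − 144 = 4
take 3 (≤ 4); 4 − 3 = 1
take 1 (≤ 1); 1 − 1 = 0
So 34583 = 28657 + 4181 + 1597 + 144 + 3 + 1, with no two terms consecutive in the sequence.

28657 + 4181 + 1597 + 144 + 3 + 1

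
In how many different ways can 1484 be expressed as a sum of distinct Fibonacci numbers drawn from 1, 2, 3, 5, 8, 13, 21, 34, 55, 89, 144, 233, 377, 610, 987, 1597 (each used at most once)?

18

Starting from the Zeckendorf form and repeatedly splitting a term F_k into F_{k−1} + F_{k−2} (when neither is already used) reaches every representation.
1484 = 987+377+89+21+8+2 = 987+377+89+21+5+3+2 = 987+377+55+34+21+8+2 = 987+233+144+89+21+8+2 = 987+377+89+13+8+5+3+2 = … (13 more), for 18 in all.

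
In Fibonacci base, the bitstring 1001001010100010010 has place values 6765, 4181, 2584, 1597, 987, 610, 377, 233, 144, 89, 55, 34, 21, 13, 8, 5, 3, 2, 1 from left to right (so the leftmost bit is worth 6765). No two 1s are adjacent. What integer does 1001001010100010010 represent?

8948

Summing the place values of the 1 bits: 6765 + 1597 + 377 + 144 + 55 + 8 + 2 = 8948.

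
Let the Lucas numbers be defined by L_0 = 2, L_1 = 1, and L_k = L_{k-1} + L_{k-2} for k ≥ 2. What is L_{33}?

Iterating the recurrence up to L_{27} = 439204 and L_{26} = 271443:
L_{28} = L_{27} + L_{26} = 439204 + 271443 = 710647
L_{29} = L_{28} + L_{27} = 710647 + 439204 = 1149851
L_{30} = L_{29} + L_{28} = 1149851 + 710647 = 1860498
L_{31} = L_{30} + L_{29} = 1860498 + 1149851 = 3010349
L_{32} = L_{31} + L_{30} = 3010349 + 1860498 = 4870847
L_{33} = L_{32} + L_{31} = 4870847 + 3010349 = 7881196

7881196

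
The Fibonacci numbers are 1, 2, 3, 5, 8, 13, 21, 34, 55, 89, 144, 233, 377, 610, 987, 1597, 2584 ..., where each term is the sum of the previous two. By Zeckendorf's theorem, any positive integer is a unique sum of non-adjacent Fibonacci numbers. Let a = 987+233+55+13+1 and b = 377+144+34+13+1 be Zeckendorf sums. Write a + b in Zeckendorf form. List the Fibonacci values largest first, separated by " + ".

The two numbers are 1289 and 569, so their sum is 1858.
Greedy algorithm:
take 1597 (≤ 1858); 1858 − 1597 = 261
take 233 (≤ 261); 261 − 233 = 28
take 21 (≤ 28); 28 − 21 = 7
take 5 (≤ 7); 7 − 5 = 2
take 2 (≤ 2); 2 − 2 = 0

1597 + 233 + 21 + 5 + 2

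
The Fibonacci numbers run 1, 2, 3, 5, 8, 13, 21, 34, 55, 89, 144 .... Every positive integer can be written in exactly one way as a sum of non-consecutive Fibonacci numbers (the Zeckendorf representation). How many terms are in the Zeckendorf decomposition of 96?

96 − 89 = 7
7 − 5 = 2
2 − 2 = 0
96 = 89 + 5 + 2, which has 3 terms.

3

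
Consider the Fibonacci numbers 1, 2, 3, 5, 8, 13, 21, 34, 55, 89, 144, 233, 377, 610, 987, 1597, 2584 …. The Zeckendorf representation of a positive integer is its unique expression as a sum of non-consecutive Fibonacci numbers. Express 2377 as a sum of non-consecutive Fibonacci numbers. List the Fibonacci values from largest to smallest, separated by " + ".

2377: greatest Fibonacci not exceeding it is 1597, leaving 780
780: greatest Fibonacci not exceeding it is 610, leaving 170
170: greatest Fibonacci not exceeding it is 144, leaving 26
26: greatest Fibonacci not exceeding it is 21, leaving 5
5: greatest Fibonacci not exceeding it is 5, leaving 0
So 2377 = 1597 + 610 + 144 + 21 + 5, with no two terms consecutive in the sequence.

1597 + 610 + 144 + 21 + 5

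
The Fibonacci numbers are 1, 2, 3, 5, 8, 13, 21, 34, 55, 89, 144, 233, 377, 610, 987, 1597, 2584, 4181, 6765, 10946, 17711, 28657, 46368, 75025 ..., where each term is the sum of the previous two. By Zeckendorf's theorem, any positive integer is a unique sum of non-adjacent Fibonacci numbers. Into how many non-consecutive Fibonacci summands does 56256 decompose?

7

Greedy algorithm:
subtract 46368 from 56256: 9888 remains
subtract 6765 from 9888: 3123 remains
subtract 2584 from 3123: 539 remains
subtract 377 from 539: 162 remains
subtract 144 from 162: 18 remains
subtract 13 from 18: 5 remains
subtract 5 from 5: 0 remains
56256 = 46368 + 6765 + 2584 + 377 + 144 + 13 + 5, which has 7 terms.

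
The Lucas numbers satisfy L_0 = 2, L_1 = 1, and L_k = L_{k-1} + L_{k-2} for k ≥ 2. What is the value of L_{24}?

103682

Iterating the recurrence up to L_{19} = 9349 and L_{18} = 5778:
L_{20} = L_{19} + L_{18} = 9349 + 5778 = 15127
L_{21} = L_{20} + L_{19} = 15127 + 9349 = 24476
L_{22} = L_{21} + L_{20} = 24476 + 15127 = 39603
L_{23} = L_{22} + L_{21} = 39603 + 24476 = 64079
L_{24} = L_{23} + L_{22} = 64079 + 39603 = 103682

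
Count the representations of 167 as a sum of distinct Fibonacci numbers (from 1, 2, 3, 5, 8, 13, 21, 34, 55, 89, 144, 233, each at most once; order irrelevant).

Each representation comes from the Zeckendorf form by replacing some F_k with F_{k−1} + F_{k−2} where possible.
167 = 144+21+2 = 144+13+8+2 = 89+55+21+2 = 144+13+5+3+2 = 89+55+13+8+2 = … (3 more), for 8 in all.

8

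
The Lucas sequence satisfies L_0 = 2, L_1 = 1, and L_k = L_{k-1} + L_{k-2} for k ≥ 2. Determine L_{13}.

Iterating the recurrence up to L_{7} = 29 and L_{6} = 18:
L_{8} = L_{7} + L_{6} = 29 + 18 = 47
L_{9} = L_{8} + L_{7} = 47 + 29 = 76
L_{10} = L_{9} + L_{8} = 76 + 47 = 123
L_{11} = L_{10} + L_{9} = 123 + 76 = 199
L_{12} = L_{11} + L_{10} = 199 + 123 = 322
L_{13} = L_{12} + L_{11} = 322 + 199 = 521

521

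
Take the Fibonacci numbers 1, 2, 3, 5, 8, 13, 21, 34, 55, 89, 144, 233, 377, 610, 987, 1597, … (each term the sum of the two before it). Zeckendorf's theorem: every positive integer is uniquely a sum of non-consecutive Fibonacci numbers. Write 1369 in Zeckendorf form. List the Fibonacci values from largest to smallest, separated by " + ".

987 + 377 + 5

Repeatedly subtract the largest Fibonacci number that fits:
1369: greatest Fibonacci not exceeding it is 987, leaving 382
382: greatest Fibonacci not exceeding it is 377, leaving 5
5: greatest Fibonacci not exceeding it is 5, leaving 0
So 1369 = 987 + 377 + 5, with no two terms consecutive in the sequence.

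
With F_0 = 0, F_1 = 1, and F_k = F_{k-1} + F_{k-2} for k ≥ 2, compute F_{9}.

34

Iterating the recurrence up to F_{3} = 2 and F_{2} = 1:
F_{4} = F_{3} + F_{2} = 2 + 1 = 3
F_{5} = F_{4} + F_{3} = 3 + 2 = 5
F_{6} = F_{5} + F_{4} = 5 + 3 = 8
F_{7} = F_{6} + F_{5} = 8 + 5 = 13
F_{8} = F_{7} + F_{6} = 13 + 8 = 21
F_{9} = F_{8} + F_{7} = 21 + 13 = 34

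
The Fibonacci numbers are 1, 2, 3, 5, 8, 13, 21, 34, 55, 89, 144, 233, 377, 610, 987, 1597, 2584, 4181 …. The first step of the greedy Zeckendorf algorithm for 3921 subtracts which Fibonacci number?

2584

2584 ≤ 3921 < 4181, so the largest Fibonacci number not exceeding 3921 is 2584.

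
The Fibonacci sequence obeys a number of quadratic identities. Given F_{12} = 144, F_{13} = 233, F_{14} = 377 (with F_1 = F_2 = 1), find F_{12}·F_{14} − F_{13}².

-1

144·377 − 233² = 54288 − 54289 = -1. (Cassini's identity: F_{k−1}F_{k+1} − F_k² = (−1)^k.)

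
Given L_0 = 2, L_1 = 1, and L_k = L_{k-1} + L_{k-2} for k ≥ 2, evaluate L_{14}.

843

Iterating the recurrence up to L_{10} = 123 and L_{9} = 76:
L_{11} = L_{10} + L_{9} = 123 + 76 = 199
L_{12} = L_{11} + L_{10} = 199 + 123 = 322
L_{13} = L_{12} + L_{11} = 322 + 199 = 521
L_{14} = L_{13} + L_{12} = 521 + 322 = 843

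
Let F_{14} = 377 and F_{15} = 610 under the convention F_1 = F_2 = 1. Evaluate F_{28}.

By the doubling identity F_{2k} = F_k(2F_{k+1} − F_k): F_{28} = 377·(2·610 − 377) = 377·843 = 317811.

317811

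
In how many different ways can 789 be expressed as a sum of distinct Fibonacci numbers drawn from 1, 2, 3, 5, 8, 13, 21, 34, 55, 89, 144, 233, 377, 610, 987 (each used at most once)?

16

Starting from the Zeckendorf form and repeatedly splitting a term F_k into F_{k−1} + F_{k−2} (when neither is already used) reaches every representation.
789 = 610+144+34+1 = 610+144+21+13+1 = 610+89+55+34+1 = 377+233+144+34+1 = … (12 more), for 16 in all.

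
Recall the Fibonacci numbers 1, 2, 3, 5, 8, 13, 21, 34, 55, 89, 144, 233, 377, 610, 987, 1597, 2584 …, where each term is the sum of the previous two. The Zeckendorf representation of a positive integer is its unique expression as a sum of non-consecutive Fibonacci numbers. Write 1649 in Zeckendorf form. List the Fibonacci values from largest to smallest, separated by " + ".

1597 + 34 + 13 + 5

1649 − 1597 = 52
52 − 34 = 18
18 − 13 = 5
5 − 5 = 0
So 1649 = 1597 + 34 + 13 + 5, with no two terms consecutive in the sequence.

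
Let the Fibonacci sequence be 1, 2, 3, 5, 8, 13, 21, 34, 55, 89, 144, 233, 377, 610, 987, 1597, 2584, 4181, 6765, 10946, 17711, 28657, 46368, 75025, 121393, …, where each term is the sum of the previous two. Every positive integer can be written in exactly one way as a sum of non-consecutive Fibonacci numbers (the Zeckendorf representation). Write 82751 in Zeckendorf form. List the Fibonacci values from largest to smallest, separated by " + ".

82751 − 75025 = 7726
7726 − 6765 = 961
961 − 610 = 351
351 − 233 = 118
118 − 89 = 29
29 − 21 = 8
8 − 8 = 0
So 82751 = 75025 + 6765 + 610 + 233 + 89 + 21 + 8, with no two terms consecutive in the sequence.

75025 + 6765 + 610 + 233 + 89 + 21 + 8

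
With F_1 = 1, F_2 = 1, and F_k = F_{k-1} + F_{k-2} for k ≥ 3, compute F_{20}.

Iterating the recurrence up to F_{16} = 987 and F_{15} = 610:
F_{17} = F_{16} + F_{15} = 987 + 610 = 1597
F_{18} = F_{17} + F_{16} = 1597 + 987 = 2584
F_{19} = F_{18} + F_{17} = 2584 + 1597 = 4181
F_{20} = F_{19} + F_{18} = 4181 + 2584 = 6765

6765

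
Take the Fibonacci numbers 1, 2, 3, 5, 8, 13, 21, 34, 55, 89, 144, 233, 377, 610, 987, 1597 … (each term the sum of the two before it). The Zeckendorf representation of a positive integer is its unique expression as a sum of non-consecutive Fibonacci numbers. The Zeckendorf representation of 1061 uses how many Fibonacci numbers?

5

Greedy algorithm:
take 987 (≤ 1061); 1061 − 987 = 74
take 55 (≤ 74); 74 − 55 = 19
take 13 (≤ 19); 19 − 13 = 6
take 5 (≤ 6); 6 − 5 = 1
take 1 (≤ 1); 1 − 1 = 0
1061 = 987 + 55 + 13 + 5 + 1, which has 5 terms.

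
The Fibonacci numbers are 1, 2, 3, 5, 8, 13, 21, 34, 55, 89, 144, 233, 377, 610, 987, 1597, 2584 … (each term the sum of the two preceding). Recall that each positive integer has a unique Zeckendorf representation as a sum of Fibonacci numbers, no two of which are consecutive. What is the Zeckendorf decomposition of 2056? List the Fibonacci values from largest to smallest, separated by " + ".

Greedy algorithm:
2056: greatest Fibonacci not exceeding it is 1597, leaving 459
459: greatest Fibonacci not exceeding it is 377, leaving 82
82: greatest Fibonacci not exceeding it is 55, leaving 27
27: greatest Fibonacci not exceeding it is 21, leaving 6
6: greatest Fibonacci not exceeding it is 5, leaving 1
1: greatest Fibonacci not exceeding it is 1, leaving 0
So 2056 = 1597 + 377 + 55 + 21 + 5 + 1, with no two terms consecutive in the sequence.

1597 + 377 + 55 + 21 + 5 + 1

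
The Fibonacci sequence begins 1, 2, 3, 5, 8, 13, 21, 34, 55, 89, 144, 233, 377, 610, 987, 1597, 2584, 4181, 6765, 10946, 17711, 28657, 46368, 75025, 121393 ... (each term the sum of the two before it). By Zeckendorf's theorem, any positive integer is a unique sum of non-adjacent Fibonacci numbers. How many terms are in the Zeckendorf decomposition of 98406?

98406: greatest Fibonacci not exceeding it is 75025, leaving 23381
23381: greatest Fibonacci not exceeding it is 17711, leaving 5670
5670: greatest Fibonacci not exceeding it is 4181, leaving 1489
1489: greatest Fibonacci not exceeding it is 987, leaving 502
502: greatest Fibonacci not exceeding it is 377, leaving 125
125: greatest Fibonacci not exceeding it is 89, leaving 36
36: greatest Fibonacci not exceeding it is 34, leaving 2
2: greatest Fibonacci not exceeding it is 2, leaving 0
98406 = 75025 + 17711 + 4181 + 987 + 377 + 89 + 34 + 2, which has 8 terms.

8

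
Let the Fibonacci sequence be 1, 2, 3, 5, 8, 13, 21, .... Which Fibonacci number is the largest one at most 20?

13 ≤ 20 < 21, so the largest Fibonacci number not exceeding 20 is 13.

13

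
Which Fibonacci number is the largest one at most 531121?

514229 ≤ 531121 < 832040, so the largest Fibonacci number not exceeding 531121 is 514229.

514229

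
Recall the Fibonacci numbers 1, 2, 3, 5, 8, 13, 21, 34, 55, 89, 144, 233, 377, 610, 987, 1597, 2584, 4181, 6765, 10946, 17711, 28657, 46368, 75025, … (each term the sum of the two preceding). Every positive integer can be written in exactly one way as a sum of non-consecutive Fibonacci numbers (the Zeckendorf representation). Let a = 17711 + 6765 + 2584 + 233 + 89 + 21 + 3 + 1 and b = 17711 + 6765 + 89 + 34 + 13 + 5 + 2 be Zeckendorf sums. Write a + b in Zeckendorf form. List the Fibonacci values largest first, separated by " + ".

The two numbers are 27407 and 24619, so their sum is 52026.
Greedy algorithm:
52026: greatest Fibonacci not exceeding it is 46368, leaving 5658
5658: greatest Fibonacci not exceeding it is 4181, leaving 1477
1477: greatest Fibonacci not exceeding it is 987, leaving 490
490: greatest Fibonacci not exceeding it is 377, leaving 113
113: greatest Fibonacci not exceeding it is 89, leaving 24
24: greatest Fibonacci not exceeding it is 21, leaving 3
3: greatest Fibonacci not exceeding it is 3, leaving 0

46368 + 4181 + 987 + 377 + 89 + 21 + 3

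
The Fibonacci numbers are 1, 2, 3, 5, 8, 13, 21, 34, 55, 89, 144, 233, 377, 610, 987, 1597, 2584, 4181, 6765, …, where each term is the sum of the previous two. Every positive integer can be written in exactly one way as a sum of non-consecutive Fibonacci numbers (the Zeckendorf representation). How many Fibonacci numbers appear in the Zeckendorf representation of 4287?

4287: greatest Fibonacci not exceeding it is 4181, leaving 106
106: greatest Fibonacci not exceeding it is 89, leaving 17
17: greatest Fibonacci not exceeding it is 13, leaving 4
4: greatest Fibonacci not exceeding it is 3, leaving 1
1: greatest Fibonacci not exceeding it is 1, leaving 0
4287 = 4181 + 89 + 13 + 3 + 1, which has 5 terms.

5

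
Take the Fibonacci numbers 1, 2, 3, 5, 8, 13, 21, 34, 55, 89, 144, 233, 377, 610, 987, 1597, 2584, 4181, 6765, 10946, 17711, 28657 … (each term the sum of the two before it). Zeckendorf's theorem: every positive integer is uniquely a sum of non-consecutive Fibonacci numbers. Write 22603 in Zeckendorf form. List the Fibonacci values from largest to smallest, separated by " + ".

largest Fibonacci ≤ 22603 is 17711; 22603 − 17711 = 4892
largest Fibonacci ≤ 4892 is 4181; 4892 − 4181 = 711
largest Fibonacci ≤ 711 is 610; 711 − 610 = 101
largest Fibonacci ≤ 101 is 89; 101 − 89 = 12
largest Fibonacci ≤ 12 is 8; 12 − 8 = 4
largest Fibonacci ≤ 4 is 3; 4 − 3 = 1
largest Fibonacci ≤ 1 is 1; 1 − 1 = 0
So 22603 = 17711 + 4181 + 610 + 89 + 8 + 3 + 1, with no two terms consecutive in the sequence.

17711 + 4181 + 610 + 89 + 8 + 3 + 1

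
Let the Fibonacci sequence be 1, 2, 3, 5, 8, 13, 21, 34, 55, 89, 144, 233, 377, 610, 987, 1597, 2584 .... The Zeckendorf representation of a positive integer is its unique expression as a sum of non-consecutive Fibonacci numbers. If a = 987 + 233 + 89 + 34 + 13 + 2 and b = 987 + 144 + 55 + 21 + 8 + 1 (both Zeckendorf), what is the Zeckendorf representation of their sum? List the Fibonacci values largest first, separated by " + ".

1597 + 610 + 233 + 89 + 34 + 8 + 3

The two numbers are 1358 and 1216, so their sum is 2574.
Repeatedly subtract the largest Fibonacci number that fits:
2574: greatest Fibonacci not exceeding it is 1597, leaving 977
977: greatest Fibonacci not exceeding it is 610, leaving 367
367: greatest Fibonacci not exceeding it is 233, leaving 134
134: greatest Fibonacci not exceeding it is 89, leaving 45
45: greatest Fibonacci not exceeding it is 34, leaving 11
11: greatest Fibonacci not exceeding it is 8, leaving 3
3: greatest Fibonacci not exceeding it is 3, leaving 0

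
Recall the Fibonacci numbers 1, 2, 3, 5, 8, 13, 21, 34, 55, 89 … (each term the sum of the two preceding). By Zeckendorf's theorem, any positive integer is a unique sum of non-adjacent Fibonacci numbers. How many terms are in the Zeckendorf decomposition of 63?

largest Fibonacci ≤ 63 is 55; 63 − 55 = 8
largest Fibonacci ≤ 8 is 8; 8 − 8 = 0
63 = 55 + 8, which has 2 terms.

2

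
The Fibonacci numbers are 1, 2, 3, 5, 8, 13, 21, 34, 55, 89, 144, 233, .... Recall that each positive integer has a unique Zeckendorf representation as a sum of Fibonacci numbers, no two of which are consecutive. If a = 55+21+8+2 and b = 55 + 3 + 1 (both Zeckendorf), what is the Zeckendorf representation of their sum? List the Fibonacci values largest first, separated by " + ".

144 + 1

The two numbers are 86 and 59, so their sum is 145.
145 − 144 = 1
1 − 1 = 0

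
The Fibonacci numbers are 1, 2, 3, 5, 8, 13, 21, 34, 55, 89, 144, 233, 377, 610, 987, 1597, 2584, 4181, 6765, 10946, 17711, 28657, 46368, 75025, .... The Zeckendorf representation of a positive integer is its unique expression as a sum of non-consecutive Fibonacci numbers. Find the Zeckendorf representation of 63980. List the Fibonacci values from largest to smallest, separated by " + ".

46368 + 10946 + 4181 + 1597 + 610 + 233 + 34 + 8 + 3

subtract 46368 from 63980: 17612 remains
subtract 10946 from 17612: 6666 remains
subtract 4181 from 6666: 2485 remains
subtract 1597 from 2485: 888 remains
subtract 610 from 888: 278 remains
subtract 233 from 278: 45 remains
subtract 34 from 45: 11 remains
subtract 8 from 11: 3 remains
subtract 3 from 3: 0 remains
So 63980 = 46368 + 10946 + 4181 + 1597 + 610 + 233 + 34 + 8 + 3, with no two terms consecutive in the sequence.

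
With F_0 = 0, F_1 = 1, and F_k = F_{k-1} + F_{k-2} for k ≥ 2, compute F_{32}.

2178309

Iterating the recurrence up to F_{27} = 196418 and F_{26} = 121393:
F_{28} = F_{27} + F_{26} = 196418 + 121393 = 317811
F_{29} = F_{28} + F_{27} = 317811 + 196418 = 514229
F_{30} = F_{29} + F_{28} = 514229 + 317811 = 832040
F_{31} = F_{30} + F_{29} = 832040 + 514229 = 1346269
F_{32} = F_{31} + F_{30} = 1346269 + 832040 = 2178309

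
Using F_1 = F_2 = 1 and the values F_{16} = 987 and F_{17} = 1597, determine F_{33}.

By F_{2k+1} = F_k² + F_{k+1}²: F_{33} = 987² + 1597² = 974169 + 2550409 = 3524578.

3524578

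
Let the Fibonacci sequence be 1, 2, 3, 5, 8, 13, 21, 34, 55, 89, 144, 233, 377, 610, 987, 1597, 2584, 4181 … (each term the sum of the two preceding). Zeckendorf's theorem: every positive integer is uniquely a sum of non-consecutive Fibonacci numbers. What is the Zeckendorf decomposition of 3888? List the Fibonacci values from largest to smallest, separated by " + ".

Greedily peel off the largest Fibonacci term at each step:
3888 − 2584 = 1304
1304 − 987 = 317
317 − 233 = 84
84 − 55 = 29
29 − 21 = 8
8 − 8 = 0
So 3888 = 2584 + 987 + 233 + 55 + 21 + 8, with no two terms consecutive in the sequence.

2584 + 987 + 233 + 55 + 21 + 8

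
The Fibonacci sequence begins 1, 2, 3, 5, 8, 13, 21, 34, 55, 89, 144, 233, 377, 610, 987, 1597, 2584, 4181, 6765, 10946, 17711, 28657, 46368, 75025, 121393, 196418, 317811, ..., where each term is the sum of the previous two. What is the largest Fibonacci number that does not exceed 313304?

196418

196418 ≤ 313304 < 317811, so the largest Fibonacci number not exceeding 313304 is 196418.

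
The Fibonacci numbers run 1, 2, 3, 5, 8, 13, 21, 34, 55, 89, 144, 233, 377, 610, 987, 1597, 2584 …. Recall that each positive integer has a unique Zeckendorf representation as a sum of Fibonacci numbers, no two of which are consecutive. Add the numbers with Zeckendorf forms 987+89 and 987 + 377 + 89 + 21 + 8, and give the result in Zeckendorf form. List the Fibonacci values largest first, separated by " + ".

1597 + 610 + 233 + 89 + 21 + 8

The two numbers are 1076 and 1482, so their sum is 2558.
take 1597 (≤ 2558); 2558 − 1597 = 961
take 610 (≤ 961); 961 − 610 = 351
take 233 (≤ 351); 351 − 233 = 118
take 89 (≤ 118); 118 − 89 = 29
take 21 (≤ 29); 29 − 21 = 8
take 8 (≤ 8); 8 − 8 = 0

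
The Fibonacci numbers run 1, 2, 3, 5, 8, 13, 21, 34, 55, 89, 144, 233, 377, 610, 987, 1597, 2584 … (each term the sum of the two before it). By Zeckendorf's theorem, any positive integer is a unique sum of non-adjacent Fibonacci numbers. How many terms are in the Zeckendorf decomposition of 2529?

Repeatedly subtract the largest Fibonacci number that fits:
1597 ≤ 2529 < 2584, so take 1597; remainder 932
610 ≤ 932 < 987, so take 610; remainder 322
233 ≤ 322 < 377, so take 233; remainder 89
89 ≤ 89 < 144, so take 89; remainder 0
2529 = 1597 + 610 + 233 + 89, which has 4 terms.

4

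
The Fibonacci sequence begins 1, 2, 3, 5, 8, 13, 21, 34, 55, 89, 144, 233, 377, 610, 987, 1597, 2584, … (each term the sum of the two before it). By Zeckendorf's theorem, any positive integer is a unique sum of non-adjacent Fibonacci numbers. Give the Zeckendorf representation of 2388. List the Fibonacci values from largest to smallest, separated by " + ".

subtract 1597 from 2388: 791 remains
subtract 610 from 791: 181 remains
subtract 144 from 181: 37 remains
subtract 34 from 37: 3 remains
subtract 3 from 3: 0 remains
So 2388 = 1597 + 610 + 144 + 34 + 3, with no two terms consecutive in the sequence.

1597 + 610 + 144 + 34 + 3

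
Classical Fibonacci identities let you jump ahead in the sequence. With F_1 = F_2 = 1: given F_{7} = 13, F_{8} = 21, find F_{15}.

610

By the addition formula F_{m+n} = F_m F_{n+1} + F_{m−1} F_n with m=8, n=7: F_{15} = 21·21 + 13·13 = 441 + 169 = 610.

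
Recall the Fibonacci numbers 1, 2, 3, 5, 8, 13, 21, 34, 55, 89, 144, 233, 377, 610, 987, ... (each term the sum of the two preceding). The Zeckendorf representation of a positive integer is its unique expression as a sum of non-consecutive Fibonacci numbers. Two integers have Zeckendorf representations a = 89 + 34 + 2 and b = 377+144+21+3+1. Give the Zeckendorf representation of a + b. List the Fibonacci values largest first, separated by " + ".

The two numbers are 125 and 546, so their sum is 671.
Repeatedly subtract the largest Fibonacci number that fits:
671: greatest Fibonacci not exceeding it is 610, leaving 61
61: greatest Fibonacci not exceeding it is 55, leaving 6
6: greatest Fibonacci not exceeding it is 5, leaving 1
1: greatest Fibonacci not exceeding it is 1, leaving 0

610 + 55 + 5 + 1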